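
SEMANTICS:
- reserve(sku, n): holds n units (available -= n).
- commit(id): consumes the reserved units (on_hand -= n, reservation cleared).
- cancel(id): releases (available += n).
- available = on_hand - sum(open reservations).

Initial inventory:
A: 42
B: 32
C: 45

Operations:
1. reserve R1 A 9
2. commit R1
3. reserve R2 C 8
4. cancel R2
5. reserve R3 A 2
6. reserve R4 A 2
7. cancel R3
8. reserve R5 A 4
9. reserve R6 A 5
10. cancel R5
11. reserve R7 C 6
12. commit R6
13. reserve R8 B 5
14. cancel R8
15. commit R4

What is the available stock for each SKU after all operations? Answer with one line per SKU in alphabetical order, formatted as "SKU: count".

Step 1: reserve R1 A 9 -> on_hand[A=42 B=32 C=45] avail[A=33 B=32 C=45] open={R1}
Step 2: commit R1 -> on_hand[A=33 B=32 C=45] avail[A=33 B=32 C=45] open={}
Step 3: reserve R2 C 8 -> on_hand[A=33 B=32 C=45] avail[A=33 B=32 C=37] open={R2}
Step 4: cancel R2 -> on_hand[A=33 B=32 C=45] avail[A=33 B=32 C=45] open={}
Step 5: reserve R3 A 2 -> on_hand[A=33 B=32 C=45] avail[A=31 B=32 C=45] open={R3}
Step 6: reserve R4 A 2 -> on_hand[A=33 B=32 C=45] avail[A=29 B=32 C=45] open={R3,R4}
Step 7: cancel R3 -> on_hand[A=33 B=32 C=45] avail[A=31 B=32 C=45] open={R4}
Step 8: reserve R5 A 4 -> on_hand[A=33 B=32 C=45] avail[A=27 B=32 C=45] open={R4,R5}
Step 9: reserve R6 A 5 -> on_hand[A=33 B=32 C=45] avail[A=22 B=32 C=45] open={R4,R5,R6}
Step 10: cancel R5 -> on_hand[A=33 B=32 C=45] avail[A=26 B=32 C=45] open={R4,R6}
Step 11: reserve R7 C 6 -> on_hand[A=33 B=32 C=45] avail[A=26 B=32 C=39] open={R4,R6,R7}
Step 12: commit R6 -> on_hand[A=28 B=32 C=45] avail[A=26 B=32 C=39] open={R4,R7}
Step 13: reserve R8 B 5 -> on_hand[A=28 B=32 C=45] avail[A=26 B=27 C=39] open={R4,R7,R8}
Step 14: cancel R8 -> on_hand[A=28 B=32 C=45] avail[A=26 B=32 C=39] open={R4,R7}
Step 15: commit R4 -> on_hand[A=26 B=32 C=45] avail[A=26 B=32 C=39] open={R7}

Answer: A: 26
B: 32
C: 39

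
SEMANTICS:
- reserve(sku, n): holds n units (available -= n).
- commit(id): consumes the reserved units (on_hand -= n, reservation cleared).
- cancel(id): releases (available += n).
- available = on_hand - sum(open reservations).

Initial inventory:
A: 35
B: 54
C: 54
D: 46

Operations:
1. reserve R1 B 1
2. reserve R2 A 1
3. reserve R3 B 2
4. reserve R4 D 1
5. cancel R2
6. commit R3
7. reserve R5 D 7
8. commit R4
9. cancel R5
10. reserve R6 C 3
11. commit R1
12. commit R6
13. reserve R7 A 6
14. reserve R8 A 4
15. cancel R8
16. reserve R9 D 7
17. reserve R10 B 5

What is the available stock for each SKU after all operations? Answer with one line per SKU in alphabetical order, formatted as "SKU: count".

Step 1: reserve R1 B 1 -> on_hand[A=35 B=54 C=54 D=46] avail[A=35 B=53 C=54 D=46] open={R1}
Step 2: reserve R2 A 1 -> on_hand[A=35 B=54 C=54 D=46] avail[A=34 B=53 C=54 D=46] open={R1,R2}
Step 3: reserve R3 B 2 -> on_hand[A=35 B=54 C=54 D=46] avail[A=34 B=51 C=54 D=46] open={R1,R2,R3}
Step 4: reserve R4 D 1 -> on_hand[A=35 B=54 C=54 D=46] avail[A=34 B=51 C=54 D=45] open={R1,R2,R3,R4}
Step 5: cancel R2 -> on_hand[A=35 B=54 C=54 D=46] avail[A=35 B=51 C=54 D=45] open={R1,R3,R4}
Step 6: commit R3 -> on_hand[A=35 B=52 C=54 D=46] avail[A=35 B=51 C=54 D=45] open={R1,R4}
Step 7: reserve R5 D 7 -> on_hand[A=35 B=52 C=54 D=46] avail[A=35 B=51 C=54 D=38] open={R1,R4,R5}
Step 8: commit R4 -> on_hand[A=35 B=52 C=54 D=45] avail[A=35 B=51 C=54 D=38] open={R1,R5}
Step 9: cancel R5 -> on_hand[A=35 B=52 C=54 D=45] avail[A=35 B=51 C=54 D=45] open={R1}
Step 10: reserve R6 C 3 -> on_hand[A=35 B=52 C=54 D=45] avail[A=35 B=51 C=51 D=45] open={R1,R6}
Step 11: commit R1 -> on_hand[A=35 B=51 C=54 D=45] avail[A=35 B=51 C=51 D=45] open={R6}
Step 12: commit R6 -> on_hand[A=35 B=51 C=51 D=45] avail[A=35 B=51 C=51 D=45] open={}
Step 13: reserve R7 A 6 -> on_hand[A=35 B=51 C=51 D=45] avail[A=29 B=51 C=51 D=45] open={R7}
Step 14: reserve R8 A 4 -> on_hand[A=35 B=51 C=51 D=45] avail[A=25 B=51 C=51 D=45] open={R7,R8}
Step 15: cancel R8 -> on_hand[A=35 B=51 C=51 D=45] avail[A=29 B=51 C=51 D=45] open={R7}
Step 16: reserve R9 D 7 -> on_hand[A=35 B=51 C=51 D=45] avail[A=29 B=51 C=51 D=38] open={R7,R9}
Step 17: reserve R10 B 5 -> on_hand[A=35 B=51 C=51 D=45] avail[A=29 B=46 C=51 D=38] open={R10,R7,R9}

Answer: A: 29
B: 46
C: 51
D: 38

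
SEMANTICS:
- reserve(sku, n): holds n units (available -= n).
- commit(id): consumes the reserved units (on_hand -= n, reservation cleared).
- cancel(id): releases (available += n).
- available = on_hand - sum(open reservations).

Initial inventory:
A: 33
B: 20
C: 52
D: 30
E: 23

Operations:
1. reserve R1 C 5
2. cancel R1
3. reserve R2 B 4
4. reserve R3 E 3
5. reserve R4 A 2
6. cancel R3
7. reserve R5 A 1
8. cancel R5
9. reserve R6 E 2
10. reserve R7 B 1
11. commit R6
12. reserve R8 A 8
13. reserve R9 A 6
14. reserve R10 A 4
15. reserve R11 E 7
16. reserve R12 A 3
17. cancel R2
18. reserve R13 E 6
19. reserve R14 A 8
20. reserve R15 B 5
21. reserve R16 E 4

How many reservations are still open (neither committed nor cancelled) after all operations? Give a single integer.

Answer: 11

Derivation:
Step 1: reserve R1 C 5 -> on_hand[A=33 B=20 C=52 D=30 E=23] avail[A=33 B=20 C=47 D=30 E=23] open={R1}
Step 2: cancel R1 -> on_hand[A=33 B=20 C=52 D=30 E=23] avail[A=33 B=20 C=52 D=30 E=23] open={}
Step 3: reserve R2 B 4 -> on_hand[A=33 B=20 C=52 D=30 E=23] avail[A=33 B=16 C=52 D=30 E=23] open={R2}
Step 4: reserve R3 E 3 -> on_hand[A=33 B=20 C=52 D=30 E=23] avail[A=33 B=16 C=52 D=30 E=20] open={R2,R3}
Step 5: reserve R4 A 2 -> on_hand[A=33 B=20 C=52 D=30 E=23] avail[A=31 B=16 C=52 D=30 E=20] open={R2,R3,R4}
Step 6: cancel R3 -> on_hand[A=33 B=20 C=52 D=30 E=23] avail[A=31 B=16 C=52 D=30 E=23] open={R2,R4}
Step 7: reserve R5 A 1 -> on_hand[A=33 B=20 C=52 D=30 E=23] avail[A=30 B=16 C=52 D=30 E=23] open={R2,R4,R5}
Step 8: cancel R5 -> on_hand[A=33 B=20 C=52 D=30 E=23] avail[A=31 B=16 C=52 D=30 E=23] open={R2,R4}
Step 9: reserve R6 E 2 -> on_hand[A=33 B=20 C=52 D=30 E=23] avail[A=31 B=16 C=52 D=30 E=21] open={R2,R4,R6}
Step 10: reserve R7 B 1 -> on_hand[A=33 B=20 C=52 D=30 E=23] avail[A=31 B=15 C=52 D=30 E=21] open={R2,R4,R6,R7}
Step 11: commit R6 -> on_hand[A=33 B=20 C=52 D=30 E=21] avail[A=31 B=15 C=52 D=30 E=21] open={R2,R4,R7}
Step 12: reserve R8 A 8 -> on_hand[A=33 B=20 C=52 D=30 E=21] avail[A=23 B=15 C=52 D=30 E=21] open={R2,R4,R7,R8}
Step 13: reserve R9 A 6 -> on_hand[A=33 B=20 C=52 D=30 E=21] avail[A=17 B=15 C=52 D=30 E=21] open={R2,R4,R7,R8,R9}
Step 14: reserve R10 A 4 -> on_hand[A=33 B=20 C=52 D=30 E=21] avail[A=13 B=15 C=52 D=30 E=21] open={R10,R2,R4,R7,R8,R9}
Step 15: reserve R11 E 7 -> on_hand[A=33 B=20 C=52 D=30 E=21] avail[A=13 B=15 C=52 D=30 E=14] open={R10,R11,R2,R4,R7,R8,R9}
Step 16: reserve R12 A 3 -> on_hand[A=33 B=20 C=52 D=30 E=21] avail[A=10 B=15 C=52 D=30 E=14] open={R10,R11,R12,R2,R4,R7,R8,R9}
Step 17: cancel R2 -> on_hand[A=33 B=20 C=52 D=30 E=21] avail[A=10 B=19 C=52 D=30 E=14] open={R10,R11,R12,R4,R7,R8,R9}
Step 18: reserve R13 E 6 -> on_hand[A=33 B=20 C=52 D=30 E=21] avail[A=10 B=19 C=52 D=30 E=8] open={R10,R11,R12,R13,R4,R7,R8,R9}
Step 19: reserve R14 A 8 -> on_hand[A=33 B=20 C=52 D=30 E=21] avail[A=2 B=19 C=52 D=30 E=8] open={R10,R11,R12,R13,R14,R4,R7,R8,R9}
Step 20: reserve R15 B 5 -> on_hand[A=33 B=20 C=52 D=30 E=21] avail[A=2 B=14 C=52 D=30 E=8] open={R10,R11,R12,R13,R14,R15,R4,R7,R8,R9}
Step 21: reserve R16 E 4 -> on_hand[A=33 B=20 C=52 D=30 E=21] avail[A=2 B=14 C=52 D=30 E=4] open={R10,R11,R12,R13,R14,R15,R16,R4,R7,R8,R9}
Open reservations: ['R10', 'R11', 'R12', 'R13', 'R14', 'R15', 'R16', 'R4', 'R7', 'R8', 'R9'] -> 11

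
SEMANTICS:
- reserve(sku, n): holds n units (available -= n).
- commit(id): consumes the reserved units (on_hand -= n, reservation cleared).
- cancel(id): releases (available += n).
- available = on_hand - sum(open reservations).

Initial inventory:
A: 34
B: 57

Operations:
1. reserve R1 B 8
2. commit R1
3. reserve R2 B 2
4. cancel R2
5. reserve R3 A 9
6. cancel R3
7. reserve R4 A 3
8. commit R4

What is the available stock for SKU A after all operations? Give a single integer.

Answer: 31

Derivation:
Step 1: reserve R1 B 8 -> on_hand[A=34 B=57] avail[A=34 B=49] open={R1}
Step 2: commit R1 -> on_hand[A=34 B=49] avail[A=34 B=49] open={}
Step 3: reserve R2 B 2 -> on_hand[A=34 B=49] avail[A=34 B=47] open={R2}
Step 4: cancel R2 -> on_hand[A=34 B=49] avail[A=34 B=49] open={}
Step 5: reserve R3 A 9 -> on_hand[A=34 B=49] avail[A=25 B=49] open={R3}
Step 6: cancel R3 -> on_hand[A=34 B=49] avail[A=34 B=49] open={}
Step 7: reserve R4 A 3 -> on_hand[A=34 B=49] avail[A=31 B=49] open={R4}
Step 8: commit R4 -> on_hand[A=31 B=49] avail[A=31 B=49] open={}
Final available[A] = 31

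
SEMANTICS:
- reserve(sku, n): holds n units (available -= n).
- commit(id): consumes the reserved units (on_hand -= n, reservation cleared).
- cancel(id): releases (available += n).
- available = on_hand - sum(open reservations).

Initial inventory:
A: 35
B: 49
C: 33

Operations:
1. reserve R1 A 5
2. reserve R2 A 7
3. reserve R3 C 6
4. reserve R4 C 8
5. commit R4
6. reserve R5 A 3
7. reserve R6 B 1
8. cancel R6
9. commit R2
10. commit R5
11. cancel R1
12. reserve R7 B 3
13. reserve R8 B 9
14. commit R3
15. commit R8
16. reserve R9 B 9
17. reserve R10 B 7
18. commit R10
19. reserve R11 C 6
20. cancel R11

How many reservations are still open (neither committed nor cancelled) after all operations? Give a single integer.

Step 1: reserve R1 A 5 -> on_hand[A=35 B=49 C=33] avail[A=30 B=49 C=33] open={R1}
Step 2: reserve R2 A 7 -> on_hand[A=35 B=49 C=33] avail[A=23 B=49 C=33] open={R1,R2}
Step 3: reserve R3 C 6 -> on_hand[A=35 B=49 C=33] avail[A=23 B=49 C=27] open={R1,R2,R3}
Step 4: reserve R4 C 8 -> on_hand[A=35 B=49 C=33] avail[A=23 B=49 C=19] open={R1,R2,R3,R4}
Step 5: commit R4 -> on_hand[A=35 B=49 C=25] avail[A=23 B=49 C=19] open={R1,R2,R3}
Step 6: reserve R5 A 3 -> on_hand[A=35 B=49 C=25] avail[A=20 B=49 C=19] open={R1,R2,R3,R5}
Step 7: reserve R6 B 1 -> on_hand[A=35 B=49 C=25] avail[A=20 B=48 C=19] open={R1,R2,R3,R5,R6}
Step 8: cancel R6 -> on_hand[A=35 B=49 C=25] avail[A=20 B=49 C=19] open={R1,R2,R3,R5}
Step 9: commit R2 -> on_hand[A=28 B=49 C=25] avail[A=20 B=49 C=19] open={R1,R3,R5}
Step 10: commit R5 -> on_hand[A=25 B=49 C=25] avail[A=20 B=49 C=19] open={R1,R3}
Step 11: cancel R1 -> on_hand[A=25 B=49 C=25] avail[A=25 B=49 C=19] open={R3}
Step 12: reserve R7 B 3 -> on_hand[A=25 B=49 C=25] avail[A=25 B=46 C=19] open={R3,R7}
Step 13: reserve R8 B 9 -> on_hand[A=25 B=49 C=25] avail[A=25 B=37 C=19] open={R3,R7,R8}
Step 14: commit R3 -> on_hand[A=25 B=49 C=19] avail[A=25 B=37 C=19] open={R7,R8}
Step 15: commit R8 -> on_hand[A=25 B=40 C=19] avail[A=25 B=37 C=19] open={R7}
Step 16: reserve R9 B 9 -> on_hand[A=25 B=40 C=19] avail[A=25 B=28 C=19] open={R7,R9}
Step 17: reserve R10 B 7 -> on_hand[A=25 B=40 C=19] avail[A=25 B=21 C=19] open={R10,R7,R9}
Step 18: commit R10 -> on_hand[A=25 B=33 C=19] avail[A=25 B=21 C=19] open={R7,R9}
Step 19: reserve R11 C 6 -> on_hand[A=25 B=33 C=19] avail[A=25 B=21 C=13] open={R11,R7,R9}
Step 20: cancel R11 -> on_hand[A=25 B=33 C=19] avail[A=25 B=21 C=19] open={R7,R9}
Open reservations: ['R7', 'R9'] -> 2

Answer: 2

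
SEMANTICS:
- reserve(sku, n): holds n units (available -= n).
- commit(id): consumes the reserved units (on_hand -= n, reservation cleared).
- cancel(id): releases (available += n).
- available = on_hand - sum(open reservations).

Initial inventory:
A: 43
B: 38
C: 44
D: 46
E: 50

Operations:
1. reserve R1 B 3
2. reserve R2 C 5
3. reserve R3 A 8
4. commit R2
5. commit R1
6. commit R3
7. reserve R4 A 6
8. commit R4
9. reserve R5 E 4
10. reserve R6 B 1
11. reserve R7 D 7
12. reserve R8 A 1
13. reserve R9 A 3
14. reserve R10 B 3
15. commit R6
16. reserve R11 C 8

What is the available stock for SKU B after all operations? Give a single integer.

Step 1: reserve R1 B 3 -> on_hand[A=43 B=38 C=44 D=46 E=50] avail[A=43 B=35 C=44 D=46 E=50] open={R1}
Step 2: reserve R2 C 5 -> on_hand[A=43 B=38 C=44 D=46 E=50] avail[A=43 B=35 C=39 D=46 E=50] open={R1,R2}
Step 3: reserve R3 A 8 -> on_hand[A=43 B=38 C=44 D=46 E=50] avail[A=35 B=35 C=39 D=46 E=50] open={R1,R2,R3}
Step 4: commit R2 -> on_hand[A=43 B=38 C=39 D=46 E=50] avail[A=35 B=35 C=39 D=46 E=50] open={R1,R3}
Step 5: commit R1 -> on_hand[A=43 B=35 C=39 D=46 E=50] avail[A=35 B=35 C=39 D=46 E=50] open={R3}
Step 6: commit R3 -> on_hand[A=35 B=35 C=39 D=46 E=50] avail[A=35 B=35 C=39 D=46 E=50] open={}
Step 7: reserve R4 A 6 -> on_hand[A=35 B=35 C=39 D=46 E=50] avail[A=29 B=35 C=39 D=46 E=50] open={R4}
Step 8: commit R4 -> on_hand[A=29 B=35 C=39 D=46 E=50] avail[A=29 B=35 C=39 D=46 E=50] open={}
Step 9: reserve R5 E 4 -> on_hand[A=29 B=35 C=39 D=46 E=50] avail[A=29 B=35 C=39 D=46 E=46] open={R5}
Step 10: reserve R6 B 1 -> on_hand[A=29 B=35 C=39 D=46 E=50] avail[A=29 B=34 C=39 D=46 E=46] open={R5,R6}
Step 11: reserve R7 D 7 -> on_hand[A=29 B=35 C=39 D=46 E=50] avail[A=29 B=34 C=39 D=39 E=46] open={R5,R6,R7}
Step 12: reserve R8 A 1 -> on_hand[A=29 B=35 C=39 D=46 E=50] avail[A=28 B=34 C=39 D=39 E=46] open={R5,R6,R7,R8}
Step 13: reserve R9 A 3 -> on_hand[A=29 B=35 C=39 D=46 E=50] avail[A=25 B=34 C=39 D=39 E=46] open={R5,R6,R7,R8,R9}
Step 14: reserve R10 B 3 -> on_hand[A=29 B=35 C=39 D=46 E=50] avail[A=25 B=31 C=39 D=39 E=46] open={R10,R5,R6,R7,R8,R9}
Step 15: commit R6 -> on_hand[A=29 B=34 C=39 D=46 E=50] avail[A=25 B=31 C=39 D=39 E=46] open={R10,R5,R7,R8,R9}
Step 16: reserve R11 C 8 -> on_hand[A=29 B=34 C=39 D=46 E=50] avail[A=25 B=31 C=31 D=39 E=46] open={R10,R11,R5,R7,R8,R9}
Final available[B] = 31

Answer: 31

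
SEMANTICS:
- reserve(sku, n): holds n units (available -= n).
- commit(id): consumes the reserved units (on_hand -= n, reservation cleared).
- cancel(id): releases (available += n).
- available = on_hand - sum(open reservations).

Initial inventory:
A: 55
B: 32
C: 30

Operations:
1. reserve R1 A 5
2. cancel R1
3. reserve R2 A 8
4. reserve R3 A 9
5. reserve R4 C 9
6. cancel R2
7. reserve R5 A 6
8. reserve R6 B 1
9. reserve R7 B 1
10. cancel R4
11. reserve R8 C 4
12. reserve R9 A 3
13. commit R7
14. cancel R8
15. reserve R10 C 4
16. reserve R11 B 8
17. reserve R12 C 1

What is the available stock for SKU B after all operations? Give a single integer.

Step 1: reserve R1 A 5 -> on_hand[A=55 B=32 C=30] avail[A=50 B=32 C=30] open={R1}
Step 2: cancel R1 -> on_hand[A=55 B=32 C=30] avail[A=55 B=32 C=30] open={}
Step 3: reserve R2 A 8 -> on_hand[A=55 B=32 C=30] avail[A=47 B=32 C=30] open={R2}
Step 4: reserve R3 A 9 -> on_hand[A=55 B=32 C=30] avail[A=38 B=32 C=30] open={R2,R3}
Step 5: reserve R4 C 9 -> on_hand[A=55 B=32 C=30] avail[A=38 B=32 C=21] open={R2,R3,R4}
Step 6: cancel R2 -> on_hand[A=55 B=32 C=30] avail[A=46 B=32 C=21] open={R3,R4}
Step 7: reserve R5 A 6 -> on_hand[A=55 B=32 C=30] avail[A=40 B=32 C=21] open={R3,R4,R5}
Step 8: reserve R6 B 1 -> on_hand[A=55 B=32 C=30] avail[A=40 B=31 C=21] open={R3,R4,R5,R6}
Step 9: reserve R7 B 1 -> on_hand[A=55 B=32 C=30] avail[A=40 B=30 C=21] open={R3,R4,R5,R6,R7}
Step 10: cancel R4 -> on_hand[A=55 B=32 C=30] avail[A=40 B=30 C=30] open={R3,R5,R6,R7}
Step 11: reserve R8 C 4 -> on_hand[A=55 B=32 C=30] avail[A=40 B=30 C=26] open={R3,R5,R6,R7,R8}
Step 12: reserve R9 A 3 -> on_hand[A=55 B=32 C=30] avail[A=37 B=30 C=26] open={R3,R5,R6,R7,R8,R9}
Step 13: commit R7 -> on_hand[A=55 B=31 C=30] avail[A=37 B=30 C=26] open={R3,R5,R6,R8,R9}
Step 14: cancel R8 -> on_hand[A=55 B=31 C=30] avail[A=37 B=30 C=30] open={R3,R5,R6,R9}
Step 15: reserve R10 C 4 -> on_hand[A=55 B=31 C=30] avail[A=37 B=30 C=26] open={R10,R3,R5,R6,R9}
Step 16: reserve R11 B 8 -> on_hand[A=55 B=31 C=30] avail[A=37 B=22 C=26] open={R10,R11,R3,R5,R6,R9}
Step 17: reserve R12 C 1 -> on_hand[A=55 B=31 C=30] avail[A=37 B=22 C=25] open={R10,R11,R12,R3,R5,R6,R9}
Final available[B] = 22

Answer: 22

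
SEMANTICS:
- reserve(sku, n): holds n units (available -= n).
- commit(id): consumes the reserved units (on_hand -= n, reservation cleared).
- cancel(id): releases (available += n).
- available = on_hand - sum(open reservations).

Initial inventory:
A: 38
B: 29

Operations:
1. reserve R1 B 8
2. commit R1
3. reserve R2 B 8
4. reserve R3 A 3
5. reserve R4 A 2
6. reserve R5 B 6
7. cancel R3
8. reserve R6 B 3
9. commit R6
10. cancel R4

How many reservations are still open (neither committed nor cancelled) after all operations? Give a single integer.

Answer: 2

Derivation:
Step 1: reserve R1 B 8 -> on_hand[A=38 B=29] avail[A=38 B=21] open={R1}
Step 2: commit R1 -> on_hand[A=38 B=21] avail[A=38 B=21] open={}
Step 3: reserve R2 B 8 -> on_hand[A=38 B=21] avail[A=38 B=13] open={R2}
Step 4: reserve R3 A 3 -> on_hand[A=38 B=21] avail[A=35 B=13] open={R2,R3}
Step 5: reserve R4 A 2 -> on_hand[A=38 B=21] avail[A=33 B=13] open={R2,R3,R4}
Step 6: reserve R5 B 6 -> on_hand[A=38 B=21] avail[A=33 B=7] open={R2,R3,R4,R5}
Step 7: cancel R3 -> on_hand[A=38 B=21] avail[A=36 B=7] open={R2,R4,R5}
Step 8: reserve R6 B 3 -> on_hand[A=38 B=21] avail[A=36 B=4] open={R2,R4,R5,R6}
Step 9: commit R6 -> on_hand[A=38 B=18] avail[A=36 B=4] open={R2,R4,R5}
Step 10: cancel R4 -> on_hand[A=38 B=18] avail[A=38 B=4] open={R2,R5}
Open reservations: ['R2', 'R5'] -> 2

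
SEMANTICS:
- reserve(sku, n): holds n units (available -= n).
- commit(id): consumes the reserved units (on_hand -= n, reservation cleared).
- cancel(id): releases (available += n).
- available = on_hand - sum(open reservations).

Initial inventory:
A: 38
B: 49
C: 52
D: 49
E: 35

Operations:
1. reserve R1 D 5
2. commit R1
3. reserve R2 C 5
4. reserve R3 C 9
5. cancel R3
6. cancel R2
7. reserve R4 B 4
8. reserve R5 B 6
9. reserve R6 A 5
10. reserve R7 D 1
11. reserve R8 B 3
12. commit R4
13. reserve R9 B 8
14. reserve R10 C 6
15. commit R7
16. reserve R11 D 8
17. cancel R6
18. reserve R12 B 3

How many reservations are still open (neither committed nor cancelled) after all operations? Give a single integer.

Step 1: reserve R1 D 5 -> on_hand[A=38 B=49 C=52 D=49 E=35] avail[A=38 B=49 C=52 D=44 E=35] open={R1}
Step 2: commit R1 -> on_hand[A=38 B=49 C=52 D=44 E=35] avail[A=38 B=49 C=52 D=44 E=35] open={}
Step 3: reserve R2 C 5 -> on_hand[A=38 B=49 C=52 D=44 E=35] avail[A=38 B=49 C=47 D=44 E=35] open={R2}
Step 4: reserve R3 C 9 -> on_hand[A=38 B=49 C=52 D=44 E=35] avail[A=38 B=49 C=38 D=44 E=35] open={R2,R3}
Step 5: cancel R3 -> on_hand[A=38 B=49 C=52 D=44 E=35] avail[A=38 B=49 C=47 D=44 E=35] open={R2}
Step 6: cancel R2 -> on_hand[A=38 B=49 C=52 D=44 E=35] avail[A=38 B=49 C=52 D=44 E=35] open={}
Step 7: reserve R4 B 4 -> on_hand[A=38 B=49 C=52 D=44 E=35] avail[A=38 B=45 C=52 D=44 E=35] open={R4}
Step 8: reserve R5 B 6 -> on_hand[A=38 B=49 C=52 D=44 E=35] avail[A=38 B=39 C=52 D=44 E=35] open={R4,R5}
Step 9: reserve R6 A 5 -> on_hand[A=38 B=49 C=52 D=44 E=35] avail[A=33 B=39 C=52 D=44 E=35] open={R4,R5,R6}
Step 10: reserve R7 D 1 -> on_hand[A=38 B=49 C=52 D=44 E=35] avail[A=33 B=39 C=52 D=43 E=35] open={R4,R5,R6,R7}
Step 11: reserve R8 B 3 -> on_hand[A=38 B=49 C=52 D=44 E=35] avail[A=33 B=36 C=52 D=43 E=35] open={R4,R5,R6,R7,R8}
Step 12: commit R4 -> on_hand[A=38 B=45 C=52 D=44 E=35] avail[A=33 B=36 C=52 D=43 E=35] open={R5,R6,R7,R8}
Step 13: reserve R9 B 8 -> on_hand[A=38 B=45 C=52 D=44 E=35] avail[A=33 B=28 C=52 D=43 E=35] open={R5,R6,R7,R8,R9}
Step 14: reserve R10 C 6 -> on_hand[A=38 B=45 C=52 D=44 E=35] avail[A=33 B=28 C=46 D=43 E=35] open={R10,R5,R6,R7,R8,R9}
Step 15: commit R7 -> on_hand[A=38 B=45 C=52 D=43 E=35] avail[A=33 B=28 C=46 D=43 E=35] open={R10,R5,R6,R8,R9}
Step 16: reserve R11 D 8 -> on_hand[A=38 B=45 C=52 D=43 E=35] avail[A=33 B=28 C=46 D=35 E=35] open={R10,R11,R5,R6,R8,R9}
Step 17: cancel R6 -> on_hand[A=38 B=45 C=52 D=43 E=35] avail[A=38 B=28 C=46 D=35 E=35] open={R10,R11,R5,R8,R9}
Step 18: reserve R12 B 3 -> on_hand[A=38 B=45 C=52 D=43 E=35] avail[A=38 B=25 C=46 D=35 E=35] open={R10,R11,R12,R5,R8,R9}
Open reservations: ['R10', 'R11', 'R12', 'R5', 'R8', 'R9'] -> 6

Answer: 6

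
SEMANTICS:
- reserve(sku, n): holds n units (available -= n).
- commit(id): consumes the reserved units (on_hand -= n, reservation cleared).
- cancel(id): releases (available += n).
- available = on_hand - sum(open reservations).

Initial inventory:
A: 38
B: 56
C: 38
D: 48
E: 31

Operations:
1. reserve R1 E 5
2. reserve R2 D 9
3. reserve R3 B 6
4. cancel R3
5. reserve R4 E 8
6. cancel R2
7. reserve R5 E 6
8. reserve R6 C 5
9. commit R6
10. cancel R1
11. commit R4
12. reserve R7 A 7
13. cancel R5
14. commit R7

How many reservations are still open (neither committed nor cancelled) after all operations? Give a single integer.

Step 1: reserve R1 E 5 -> on_hand[A=38 B=56 C=38 D=48 E=31] avail[A=38 B=56 C=38 D=48 E=26] open={R1}
Step 2: reserve R2 D 9 -> on_hand[A=38 B=56 C=38 D=48 E=31] avail[A=38 B=56 C=38 D=39 E=26] open={R1,R2}
Step 3: reserve R3 B 6 -> on_hand[A=38 B=56 C=38 D=48 E=31] avail[A=38 B=50 C=38 D=39 E=26] open={R1,R2,R3}
Step 4: cancel R3 -> on_hand[A=38 B=56 C=38 D=48 E=31] avail[A=38 B=56 C=38 D=39 E=26] open={R1,R2}
Step 5: reserve R4 E 8 -> on_hand[A=38 B=56 C=38 D=48 E=31] avail[A=38 B=56 C=38 D=39 E=18] open={R1,R2,R4}
Step 6: cancel R2 -> on_hand[A=38 B=56 C=38 D=48 E=31] avail[A=38 B=56 C=38 D=48 E=18] open={R1,R4}
Step 7: reserve R5 E 6 -> on_hand[A=38 B=56 C=38 D=48 E=31] avail[A=38 B=56 C=38 D=48 E=12] open={R1,R4,R5}
Step 8: reserve R6 C 5 -> on_hand[A=38 B=56 C=38 D=48 E=31] avail[A=38 B=56 C=33 D=48 E=12] open={R1,R4,R5,R6}
Step 9: commit R6 -> on_hand[A=38 B=56 C=33 D=48 E=31] avail[A=38 B=56 C=33 D=48 E=12] open={R1,R4,R5}
Step 10: cancel R1 -> on_hand[A=38 B=56 C=33 D=48 E=31] avail[A=38 B=56 C=33 D=48 E=17] open={R4,R5}
Step 11: commit R4 -> on_hand[A=38 B=56 C=33 D=48 E=23] avail[A=38 B=56 C=33 D=48 E=17] open={R5}
Step 12: reserve R7 A 7 -> on_hand[A=38 B=56 C=33 D=48 E=23] avail[A=31 B=56 C=33 D=48 E=17] open={R5,R7}
Step 13: cancel R5 -> on_hand[A=38 B=56 C=33 D=48 E=23] avail[A=31 B=56 C=33 D=48 E=23] open={R7}
Step 14: commit R7 -> on_hand[A=31 B=56 C=33 D=48 E=23] avail[A=31 B=56 C=33 D=48 E=23] open={}
Open reservations: [] -> 0

Answer: 0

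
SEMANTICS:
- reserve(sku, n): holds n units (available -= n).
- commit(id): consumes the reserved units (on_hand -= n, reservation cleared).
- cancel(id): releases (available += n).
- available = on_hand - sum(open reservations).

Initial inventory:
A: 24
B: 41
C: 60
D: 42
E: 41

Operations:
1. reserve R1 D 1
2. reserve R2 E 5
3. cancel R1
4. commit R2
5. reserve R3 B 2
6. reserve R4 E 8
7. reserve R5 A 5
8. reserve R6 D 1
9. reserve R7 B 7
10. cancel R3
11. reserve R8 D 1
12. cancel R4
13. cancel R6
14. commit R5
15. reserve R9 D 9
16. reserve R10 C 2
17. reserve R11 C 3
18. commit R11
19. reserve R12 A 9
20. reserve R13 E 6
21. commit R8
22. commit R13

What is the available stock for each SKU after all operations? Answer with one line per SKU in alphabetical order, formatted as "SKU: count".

Answer: A: 10
B: 34
C: 55
D: 32
E: 30

Derivation:
Step 1: reserve R1 D 1 -> on_hand[A=24 B=41 C=60 D=42 E=41] avail[A=24 B=41 C=60 D=41 E=41] open={R1}
Step 2: reserve R2 E 5 -> on_hand[A=24 B=41 C=60 D=42 E=41] avail[A=24 B=41 C=60 D=41 E=36] open={R1,R2}
Step 3: cancel R1 -> on_hand[A=24 B=41 C=60 D=42 E=41] avail[A=24 B=41 C=60 D=42 E=36] open={R2}
Step 4: commit R2 -> on_hand[A=24 B=41 C=60 D=42 E=36] avail[A=24 B=41 C=60 D=42 E=36] open={}
Step 5: reserve R3 B 2 -> on_hand[A=24 B=41 C=60 D=42 E=36] avail[A=24 B=39 C=60 D=42 E=36] open={R3}
Step 6: reserve R4 E 8 -> on_hand[A=24 B=41 C=60 D=42 E=36] avail[A=24 B=39 C=60 D=42 E=28] open={R3,R4}
Step 7: reserve R5 A 5 -> on_hand[A=24 B=41 C=60 D=42 E=36] avail[A=19 B=39 C=60 D=42 E=28] open={R3,R4,R5}
Step 8: reserve R6 D 1 -> on_hand[A=24 B=41 C=60 D=42 E=36] avail[A=19 B=39 C=60 D=41 E=28] open={R3,R4,R5,R6}
Step 9: reserve R7 B 7 -> on_hand[A=24 B=41 C=60 D=42 E=36] avail[A=19 B=32 C=60 D=41 E=28] open={R3,R4,R5,R6,R7}
Step 10: cancel R3 -> on_hand[A=24 B=41 C=60 D=42 E=36] avail[A=19 B=34 C=60 D=41 E=28] open={R4,R5,R6,R7}
Step 11: reserve R8 D 1 -> on_hand[A=24 B=41 C=60 D=42 E=36] avail[A=19 B=34 C=60 D=40 E=28] open={R4,R5,R6,R7,R8}
Step 12: cancel R4 -> on_hand[A=24 B=41 C=60 D=42 E=36] avail[A=19 B=34 C=60 D=40 E=36] open={R5,R6,R7,R8}
Step 13: cancel R6 -> on_hand[A=24 B=41 C=60 D=42 E=36] avail[A=19 B=34 C=60 D=41 E=36] open={R5,R7,R8}
Step 14: commit R5 -> on_hand[A=19 B=41 C=60 D=42 E=36] avail[A=19 B=34 C=60 D=41 E=36] open={R7,R8}
Step 15: reserve R9 D 9 -> on_hand[A=19 B=41 C=60 D=42 E=36] avail[A=19 B=34 C=60 D=32 E=36] open={R7,R8,R9}
Step 16: reserve R10 C 2 -> on_hand[A=19 B=41 C=60 D=42 E=36] avail[A=19 B=34 C=58 D=32 E=36] open={R10,R7,R8,R9}
Step 17: reserve R11 C 3 -> on_hand[A=19 B=41 C=60 D=42 E=36] avail[A=19 B=34 C=55 D=32 E=36] open={R10,R11,R7,R8,R9}
Step 18: commit R11 -> on_hand[A=19 B=41 C=57 D=42 E=36] avail[A=19 B=34 C=55 D=32 E=36] open={R10,R7,R8,R9}
Step 19: reserve R12 A 9 -> on_hand[A=19 B=41 C=57 D=42 E=36] avail[A=10 B=34 C=55 D=32 E=36] open={R10,R12,R7,R8,R9}
Step 20: reserve R13 E 6 -> on_hand[A=19 B=41 C=57 D=42 E=36] avail[A=10 B=34 C=55 D=32 E=30] open={R10,R12,R13,R7,R8,R9}
Step 21: commit R8 -> on_hand[A=19 B=41 C=57 D=41 E=36] avail[A=10 B=34 C=55 D=32 E=30] open={R10,R12,R13,R7,R9}
Step 22: commit R13 -> on_hand[A=19 B=41 C=57 D=41 E=30] avail[A=10 B=34 C=55 D=32 E=30] open={R10,R12,R7,R9}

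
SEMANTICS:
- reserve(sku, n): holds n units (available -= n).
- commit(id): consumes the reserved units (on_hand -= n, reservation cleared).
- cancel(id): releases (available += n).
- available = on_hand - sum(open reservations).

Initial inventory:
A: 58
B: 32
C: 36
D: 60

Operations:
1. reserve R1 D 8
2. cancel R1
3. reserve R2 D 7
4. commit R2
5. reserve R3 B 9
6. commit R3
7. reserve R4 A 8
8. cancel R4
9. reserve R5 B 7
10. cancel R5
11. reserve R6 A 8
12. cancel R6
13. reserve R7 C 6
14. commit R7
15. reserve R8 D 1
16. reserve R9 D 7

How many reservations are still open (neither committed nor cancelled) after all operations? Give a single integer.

Step 1: reserve R1 D 8 -> on_hand[A=58 B=32 C=36 D=60] avail[A=58 B=32 C=36 D=52] open={R1}
Step 2: cancel R1 -> on_hand[A=58 B=32 C=36 D=60] avail[A=58 B=32 C=36 D=60] open={}
Step 3: reserve R2 D 7 -> on_hand[A=58 B=32 C=36 D=60] avail[A=58 B=32 C=36 D=53] open={R2}
Step 4: commit R2 -> on_hand[A=58 B=32 C=36 D=53] avail[A=58 B=32 C=36 D=53] open={}
Step 5: reserve R3 B 9 -> on_hand[A=58 B=32 C=36 D=53] avail[A=58 B=23 C=36 D=53] open={R3}
Step 6: commit R3 -> on_hand[A=58 B=23 C=36 D=53] avail[A=58 B=23 C=36 D=53] open={}
Step 7: reserve R4 A 8 -> on_hand[A=58 B=23 C=36 D=53] avail[A=50 B=23 C=36 D=53] open={R4}
Step 8: cancel R4 -> on_hand[A=58 B=23 C=36 D=53] avail[A=58 B=23 C=36 D=53] open={}
Step 9: reserve R5 B 7 -> on_hand[A=58 B=23 C=36 D=53] avail[A=58 B=16 C=36 D=53] open={R5}
Step 10: cancel R5 -> on_hand[A=58 B=23 C=36 D=53] avail[A=58 B=23 C=36 D=53] open={}
Step 11: reserve R6 A 8 -> on_hand[A=58 B=23 C=36 D=53] avail[A=50 B=23 C=36 D=53] open={R6}
Step 12: cancel R6 -> on_hand[A=58 B=23 C=36 D=53] avail[A=58 B=23 C=36 D=53] open={}
Step 13: reserve R7 C 6 -> on_hand[A=58 B=23 C=36 D=53] avail[A=58 B=23 C=30 D=53] open={R7}
Step 14: commit R7 -> on_hand[A=58 B=23 C=30 D=53] avail[A=58 B=23 C=30 D=53] open={}
Step 15: reserve R8 D 1 -> on_hand[A=58 B=23 C=30 D=53] avail[A=58 B=23 C=30 D=52] open={R8}
Step 16: reserve R9 D 7 -> on_hand[A=58 B=23 C=30 D=53] avail[A=58 B=23 C=30 D=45] open={R8,R9}
Open reservations: ['R8', 'R9'] -> 2

Answer: 2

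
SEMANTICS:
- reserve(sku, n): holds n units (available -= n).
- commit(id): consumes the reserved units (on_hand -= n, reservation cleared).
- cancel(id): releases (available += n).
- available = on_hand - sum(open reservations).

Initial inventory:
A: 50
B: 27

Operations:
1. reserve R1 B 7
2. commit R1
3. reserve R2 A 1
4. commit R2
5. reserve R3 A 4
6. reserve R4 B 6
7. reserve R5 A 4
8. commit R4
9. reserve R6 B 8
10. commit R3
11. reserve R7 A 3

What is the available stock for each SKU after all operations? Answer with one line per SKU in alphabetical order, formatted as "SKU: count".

Answer: A: 38
B: 6

Derivation:
Step 1: reserve R1 B 7 -> on_hand[A=50 B=27] avail[A=50 B=20] open={R1}
Step 2: commit R1 -> on_hand[A=50 B=20] avail[A=50 B=20] open={}
Step 3: reserve R2 A 1 -> on_hand[A=50 B=20] avail[A=49 B=20] open={R2}
Step 4: commit R2 -> on_hand[A=49 B=20] avail[A=49 B=20] open={}
Step 5: reserve R3 A 4 -> on_hand[A=49 B=20] avail[A=45 B=20] open={R3}
Step 6: reserve R4 B 6 -> on_hand[A=49 B=20] avail[A=45 B=14] open={R3,R4}
Step 7: reserve R5 A 4 -> on_hand[A=49 B=20] avail[A=41 B=14] open={R3,R4,R5}
Step 8: commit R4 -> on_hand[A=49 B=14] avail[A=41 B=14] open={R3,R5}
Step 9: reserve R6 B 8 -> on_hand[A=49 B=14] avail[A=41 B=6] open={R3,R5,R6}
Step 10: commit R3 -> on_hand[A=45 B=14] avail[A=41 B=6] open={R5,R6}
Step 11: reserve R7 A 3 -> on_hand[A=45 B=14] avail[A=38 B=6] open={R5,R6,R7}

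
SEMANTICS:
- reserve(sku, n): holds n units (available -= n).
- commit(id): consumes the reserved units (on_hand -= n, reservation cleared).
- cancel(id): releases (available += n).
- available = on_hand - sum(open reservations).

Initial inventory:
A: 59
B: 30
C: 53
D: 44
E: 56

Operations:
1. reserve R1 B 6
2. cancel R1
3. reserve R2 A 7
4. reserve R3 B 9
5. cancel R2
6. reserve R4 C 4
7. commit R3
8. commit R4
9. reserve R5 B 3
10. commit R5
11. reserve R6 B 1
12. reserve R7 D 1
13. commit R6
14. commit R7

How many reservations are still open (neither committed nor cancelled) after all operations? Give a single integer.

Answer: 0

Derivation:
Step 1: reserve R1 B 6 -> on_hand[A=59 B=30 C=53 D=44 E=56] avail[A=59 B=24 C=53 D=44 E=56] open={R1}
Step 2: cancel R1 -> on_hand[A=59 B=30 C=53 D=44 E=56] avail[A=59 B=30 C=53 D=44 E=56] open={}
Step 3: reserve R2 A 7 -> on_hand[A=59 B=30 C=53 D=44 E=56] avail[A=52 B=30 C=53 D=44 E=56] open={R2}
Step 4: reserve R3 B 9 -> on_hand[A=59 B=30 C=53 D=44 E=56] avail[A=52 B=21 C=53 D=44 E=56] open={R2,R3}
Step 5: cancel R2 -> on_hand[A=59 B=30 C=53 D=44 E=56] avail[A=59 B=21 C=53 D=44 E=56] open={R3}
Step 6: reserve R4 C 4 -> on_hand[A=59 B=30 C=53 D=44 E=56] avail[A=59 B=21 C=49 D=44 E=56] open={R3,R4}
Step 7: commit R3 -> on_hand[A=59 B=21 C=53 D=44 E=56] avail[A=59 B=21 C=49 D=44 E=56] open={R4}
Step 8: commit R4 -> on_hand[A=59 B=21 C=49 D=44 E=56] avail[A=59 B=21 C=49 D=44 E=56] open={}
Step 9: reserve R5 B 3 -> on_hand[A=59 B=21 C=49 D=44 E=56] avail[A=59 B=18 C=49 D=44 E=56] open={R5}
Step 10: commit R5 -> on_hand[A=59 B=18 C=49 D=44 E=56] avail[A=59 B=18 C=49 D=44 E=56] open={}
Step 11: reserve R6 B 1 -> on_hand[A=59 B=18 C=49 D=44 E=56] avail[A=59 B=17 C=49 D=44 E=56] open={R6}
Step 12: reserve R7 D 1 -> on_hand[A=59 B=18 C=49 D=44 E=56] avail[A=59 B=17 C=49 D=43 E=56] open={R6,R7}
Step 13: commit R6 -> on_hand[A=59 B=17 C=49 D=44 E=56] avail[A=59 B=17 C=49 D=43 E=56] open={R7}
Step 14: commit R7 -> on_hand[A=59 B=17 C=49 D=43 E=56] avail[A=59 B=17 C=49 D=43 E=56] open={}
Open reservations: [] -> 0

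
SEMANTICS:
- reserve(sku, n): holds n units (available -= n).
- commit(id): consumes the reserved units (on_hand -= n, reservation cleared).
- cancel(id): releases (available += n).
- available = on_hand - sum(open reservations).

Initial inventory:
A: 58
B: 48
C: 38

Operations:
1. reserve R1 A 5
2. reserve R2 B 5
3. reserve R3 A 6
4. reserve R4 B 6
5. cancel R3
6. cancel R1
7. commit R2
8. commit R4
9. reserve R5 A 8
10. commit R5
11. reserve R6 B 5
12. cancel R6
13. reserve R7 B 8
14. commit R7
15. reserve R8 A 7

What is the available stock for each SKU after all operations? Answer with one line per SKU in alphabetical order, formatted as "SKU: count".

Answer: A: 43
B: 29
C: 38

Derivation:
Step 1: reserve R1 A 5 -> on_hand[A=58 B=48 C=38] avail[A=53 B=48 C=38] open={R1}
Step 2: reserve R2 B 5 -> on_hand[A=58 B=48 C=38] avail[A=53 B=43 C=38] open={R1,R2}
Step 3: reserve R3 A 6 -> on_hand[A=58 B=48 C=38] avail[A=47 B=43 C=38] open={R1,R2,R3}
Step 4: reserve R4 B 6 -> on_hand[A=58 B=48 C=38] avail[A=47 B=37 C=38] open={R1,R2,R3,R4}
Step 5: cancel R3 -> on_hand[A=58 B=48 C=38] avail[A=53 B=37 C=38] open={R1,R2,R4}
Step 6: cancel R1 -> on_hand[A=58 B=48 C=38] avail[A=58 B=37 C=38] open={R2,R4}
Step 7: commit R2 -> on_hand[A=58 B=43 C=38] avail[A=58 B=37 C=38] open={R4}
Step 8: commit R4 -> on_hand[A=58 B=37 C=38] avail[A=58 B=37 C=38] open={}
Step 9: reserve R5 A 8 -> on_hand[A=58 B=37 C=38] avail[A=50 B=37 C=38] open={R5}
Step 10: commit R5 -> on_hand[A=50 B=37 C=38] avail[A=50 B=37 C=38] open={}
Step 11: reserve R6 B 5 -> on_hand[A=50 B=37 C=38] avail[A=50 B=32 C=38] open={R6}
Step 12: cancel R6 -> on_hand[A=50 B=37 C=38] avail[A=50 B=37 C=38] open={}
Step 13: reserve R7 B 8 -> on_hand[A=50 B=37 C=38] avail[A=50 B=29 C=38] open={R7}
Step 14: commit R7 -> on_hand[A=50 B=29 C=38] avail[A=50 B=29 C=38] open={}
Step 15: reserve R8 A 7 -> on_hand[A=50 B=29 C=38] avail[A=43 B=29 C=38] open={R8}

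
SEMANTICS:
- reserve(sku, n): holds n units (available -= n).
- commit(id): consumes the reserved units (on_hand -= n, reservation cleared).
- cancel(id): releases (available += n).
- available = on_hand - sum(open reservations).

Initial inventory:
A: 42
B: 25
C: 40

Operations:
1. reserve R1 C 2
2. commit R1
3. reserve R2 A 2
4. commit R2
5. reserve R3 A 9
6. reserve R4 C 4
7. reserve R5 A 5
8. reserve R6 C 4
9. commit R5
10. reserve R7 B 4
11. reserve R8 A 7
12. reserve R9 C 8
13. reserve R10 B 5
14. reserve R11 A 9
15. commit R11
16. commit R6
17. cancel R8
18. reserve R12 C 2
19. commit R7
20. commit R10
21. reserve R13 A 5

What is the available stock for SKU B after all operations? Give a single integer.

Step 1: reserve R1 C 2 -> on_hand[A=42 B=25 C=40] avail[A=42 B=25 C=38] open={R1}
Step 2: commit R1 -> on_hand[A=42 B=25 C=38] avail[A=42 B=25 C=38] open={}
Step 3: reserve R2 A 2 -> on_hand[A=42 B=25 C=38] avail[A=40 B=25 C=38] open={R2}
Step 4: commit R2 -> on_hand[A=40 B=25 C=38] avail[A=40 B=25 C=38] open={}
Step 5: reserve R3 A 9 -> on_hand[A=40 B=25 C=38] avail[A=31 B=25 C=38] open={R3}
Step 6: reserve R4 C 4 -> on_hand[A=40 B=25 C=38] avail[A=31 B=25 C=34] open={R3,R4}
Step 7: reserve R5 A 5 -> on_hand[A=40 B=25 C=38] avail[A=26 B=25 C=34] open={R3,R4,R5}
Step 8: reserve R6 C 4 -> on_hand[A=40 B=25 C=38] avail[A=26 B=25 C=30] open={R3,R4,R5,R6}
Step 9: commit R5 -> on_hand[A=35 B=25 C=38] avail[A=26 B=25 C=30] open={R3,R4,R6}
Step 10: reserve R7 B 4 -> on_hand[A=35 B=25 C=38] avail[A=26 B=21 C=30] open={R3,R4,R6,R7}
Step 11: reserve R8 A 7 -> on_hand[A=35 B=25 C=38] avail[A=19 B=21 C=30] open={R3,R4,R6,R7,R8}
Step 12: reserve R9 C 8 -> on_hand[A=35 B=25 C=38] avail[A=19 B=21 C=22] open={R3,R4,R6,R7,R8,R9}
Step 13: reserve R10 B 5 -> on_hand[A=35 B=25 C=38] avail[A=19 B=16 C=22] open={R10,R3,R4,R6,R7,R8,R9}
Step 14: reserve R11 A 9 -> on_hand[A=35 B=25 C=38] avail[A=10 B=16 C=22] open={R10,R11,R3,R4,R6,R7,R8,R9}
Step 15: commit R11 -> on_hand[A=26 B=25 C=38] avail[A=10 B=16 C=22] open={R10,R3,R4,R6,R7,R8,R9}
Step 16: commit R6 -> on_hand[A=26 B=25 C=34] avail[A=10 B=16 C=22] open={R10,R3,R4,R7,R8,R9}
Step 17: cancel R8 -> on_hand[A=26 B=25 C=34] avail[A=17 B=16 C=22] open={R10,R3,R4,R7,R9}
Step 18: reserve R12 C 2 -> on_hand[A=26 B=25 C=34] avail[A=17 B=16 C=20] open={R10,R12,R3,R4,R7,R9}
Step 19: commit R7 -> on_hand[A=26 B=21 C=34] avail[A=17 B=16 C=20] open={R10,R12,R3,R4,R9}
Step 20: commit R10 -> on_hand[A=26 B=16 C=34] avail[A=17 B=16 C=20] open={R12,R3,R4,R9}
Step 21: reserve R13 A 5 -> on_hand[A=26 B=16 C=34] avail[A=12 B=16 C=20] open={R12,R13,R3,R4,R9}
Final available[B] = 16

Answer: 16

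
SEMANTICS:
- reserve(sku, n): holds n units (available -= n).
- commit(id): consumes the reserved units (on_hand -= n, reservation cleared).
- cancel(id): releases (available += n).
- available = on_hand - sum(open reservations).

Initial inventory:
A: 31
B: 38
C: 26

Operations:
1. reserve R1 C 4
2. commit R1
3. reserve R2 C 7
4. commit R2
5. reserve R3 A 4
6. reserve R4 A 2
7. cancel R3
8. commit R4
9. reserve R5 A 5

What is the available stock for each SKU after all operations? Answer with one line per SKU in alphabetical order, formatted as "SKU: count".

Step 1: reserve R1 C 4 -> on_hand[A=31 B=38 C=26] avail[A=31 B=38 C=22] open={R1}
Step 2: commit R1 -> on_hand[A=31 B=38 C=22] avail[A=31 B=38 C=22] open={}
Step 3: reserve R2 C 7 -> on_hand[A=31 B=38 C=22] avail[A=31 B=38 C=15] open={R2}
Step 4: commit R2 -> on_hand[A=31 B=38 C=15] avail[A=31 B=38 C=15] open={}
Step 5: reserve R3 A 4 -> on_hand[A=31 B=38 C=15] avail[A=27 B=38 C=15] open={R3}
Step 6: reserve R4 A 2 -> on_hand[A=31 B=38 C=15] avail[A=25 B=38 C=15] open={R3,R4}
Step 7: cancel R3 -> on_hand[A=31 B=38 C=15] avail[A=29 B=38 C=15] open={R4}
Step 8: commit R4 -> on_hand[A=29 B=38 C=15] avail[A=29 B=38 C=15] open={}
Step 9: reserve R5 A 5 -> on_hand[A=29 B=38 C=15] avail[A=24 B=38 C=15] open={R5}

Answer: A: 24
B: 38
C: 15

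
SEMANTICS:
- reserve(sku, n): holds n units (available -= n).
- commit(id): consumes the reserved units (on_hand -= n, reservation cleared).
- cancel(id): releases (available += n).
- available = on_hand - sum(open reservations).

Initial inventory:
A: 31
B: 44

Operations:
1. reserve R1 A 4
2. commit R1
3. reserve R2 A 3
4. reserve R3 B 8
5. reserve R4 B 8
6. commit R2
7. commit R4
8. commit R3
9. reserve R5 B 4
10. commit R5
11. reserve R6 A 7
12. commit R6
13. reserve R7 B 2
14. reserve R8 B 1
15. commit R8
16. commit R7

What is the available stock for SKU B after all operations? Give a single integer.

Step 1: reserve R1 A 4 -> on_hand[A=31 B=44] avail[A=27 B=44] open={R1}
Step 2: commit R1 -> on_hand[A=27 B=44] avail[A=27 B=44] open={}
Step 3: reserve R2 A 3 -> on_hand[A=27 B=44] avail[A=24 B=44] open={R2}
Step 4: reserve R3 B 8 -> on_hand[A=27 B=44] avail[A=24 B=36] open={R2,R3}
Step 5: reserve R4 B 8 -> on_hand[A=27 B=44] avail[A=24 B=28] open={R2,R3,R4}
Step 6: commit R2 -> on_hand[A=24 B=44] avail[A=24 B=28] open={R3,R4}
Step 7: commit R4 -> on_hand[A=24 B=36] avail[A=24 B=28] open={R3}
Step 8: commit R3 -> on_hand[A=24 B=28] avail[A=24 B=28] open={}
Step 9: reserve R5 B 4 -> on_hand[A=24 B=28] avail[A=24 B=24] open={R5}
Step 10: commit R5 -> on_hand[A=24 B=24] avail[A=24 B=24] open={}
Step 11: reserve R6 A 7 -> on_hand[A=24 B=24] avail[A=17 B=24] open={R6}
Step 12: commit R6 -> on_hand[A=17 B=24] avail[A=17 B=24] open={}
Step 13: reserve R7 B 2 -> on_hand[A=17 B=24] avail[A=17 B=22] open={R7}
Step 14: reserve R8 B 1 -> on_hand[A=17 B=24] avail[A=17 B=21] open={R7,R8}
Step 15: commit R8 -> on_hand[A=17 B=23] avail[A=17 B=21] open={R7}
Step 16: commit R7 -> on_hand[A=17 B=21] avail[A=17 B=21] open={}
Final available[B] = 21

Answer: 21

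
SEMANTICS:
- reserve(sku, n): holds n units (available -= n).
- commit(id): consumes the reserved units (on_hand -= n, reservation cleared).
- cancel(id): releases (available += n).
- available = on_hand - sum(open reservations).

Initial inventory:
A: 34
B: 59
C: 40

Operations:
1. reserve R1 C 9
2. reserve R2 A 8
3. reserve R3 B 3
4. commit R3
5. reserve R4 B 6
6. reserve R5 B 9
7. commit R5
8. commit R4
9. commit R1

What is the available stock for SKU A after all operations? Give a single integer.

Answer: 26

Derivation:
Step 1: reserve R1 C 9 -> on_hand[A=34 B=59 C=40] avail[A=34 B=59 C=31] open={R1}
Step 2: reserve R2 A 8 -> on_hand[A=34 B=59 C=40] avail[A=26 B=59 C=31] open={R1,R2}
Step 3: reserve R3 B 3 -> on_hand[A=34 B=59 C=40] avail[A=26 B=56 C=31] open={R1,R2,R3}
Step 4: commit R3 -> on_hand[A=34 B=56 C=40] avail[A=26 B=56 C=31] open={R1,R2}
Step 5: reserve R4 B 6 -> on_hand[A=34 B=56 C=40] avail[A=26 B=50 C=31] open={R1,R2,R4}
Step 6: reserve R5 B 9 -> on_hand[A=34 B=56 C=40] avail[A=26 B=41 C=31] open={R1,R2,R4,R5}
Step 7: commit R5 -> on_hand[A=34 B=47 C=40] avail[A=26 B=41 C=31] open={R1,R2,R4}
Step 8: commit R4 -> on_hand[A=34 B=41 C=40] avail[A=26 B=41 C=31] open={R1,R2}
Step 9: commit R1 -> on_hand[A=34 B=41 C=31] avail[A=26 B=41 C=31] open={R2}
Final available[A] = 26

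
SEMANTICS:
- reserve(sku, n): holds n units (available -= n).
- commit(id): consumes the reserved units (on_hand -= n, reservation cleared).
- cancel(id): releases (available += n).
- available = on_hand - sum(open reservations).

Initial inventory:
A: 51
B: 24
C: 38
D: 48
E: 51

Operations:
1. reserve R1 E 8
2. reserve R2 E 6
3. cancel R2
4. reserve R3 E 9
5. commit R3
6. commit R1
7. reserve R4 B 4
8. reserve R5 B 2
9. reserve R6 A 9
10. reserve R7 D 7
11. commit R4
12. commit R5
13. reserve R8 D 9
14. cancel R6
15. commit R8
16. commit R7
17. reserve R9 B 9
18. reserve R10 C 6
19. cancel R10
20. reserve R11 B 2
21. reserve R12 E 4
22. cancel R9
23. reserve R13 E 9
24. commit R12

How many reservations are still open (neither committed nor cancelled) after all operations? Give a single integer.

Answer: 2

Derivation:
Step 1: reserve R1 E 8 -> on_hand[A=51 B=24 C=38 D=48 E=51] avail[A=51 B=24 C=38 D=48 E=43] open={R1}
Step 2: reserve R2 E 6 -> on_hand[A=51 B=24 C=38 D=48 E=51] avail[A=51 B=24 C=38 D=48 E=37] open={R1,R2}
Step 3: cancel R2 -> on_hand[A=51 B=24 C=38 D=48 E=51] avail[A=51 B=24 C=38 D=48 E=43] open={R1}
Step 4: reserve R3 E 9 -> on_hand[A=51 B=24 C=38 D=48 E=51] avail[A=51 B=24 C=38 D=48 E=34] open={R1,R3}
Step 5: commit R3 -> on_hand[A=51 B=24 C=38 D=48 E=42] avail[A=51 B=24 C=38 D=48 E=34] open={R1}
Step 6: commit R1 -> on_hand[A=51 B=24 C=38 D=48 E=34] avail[A=51 B=24 C=38 D=48 E=34] open={}
Step 7: reserve R4 B 4 -> on_hand[A=51 B=24 C=38 D=48 E=34] avail[A=51 B=20 C=38 D=48 E=34] open={R4}
Step 8: reserve R5 B 2 -> on_hand[A=51 B=24 C=38 D=48 E=34] avail[A=51 B=18 C=38 D=48 E=34] open={R4,R5}
Step 9: reserve R6 A 9 -> on_hand[A=51 B=24 C=38 D=48 E=34] avail[A=42 B=18 C=38 D=48 E=34] open={R4,R5,R6}
Step 10: reserve R7 D 7 -> on_hand[A=51 B=24 C=38 D=48 E=34] avail[A=42 B=18 C=38 D=41 E=34] open={R4,R5,R6,R7}
Step 11: commit R4 -> on_hand[A=51 B=20 C=38 D=48 E=34] avail[A=42 B=18 C=38 D=41 E=34] open={R5,R6,R7}
Step 12: commit R5 -> on_hand[A=51 B=18 C=38 D=48 E=34] avail[A=42 B=18 C=38 D=41 E=34] open={R6,R7}
Step 13: reserve R8 D 9 -> on_hand[A=51 B=18 C=38 D=48 E=34] avail[A=42 B=18 C=38 D=32 E=34] open={R6,R7,R8}
Step 14: cancel R6 -> on_hand[A=51 B=18 C=38 D=48 E=34] avail[A=51 B=18 C=38 D=32 E=34] open={R7,R8}
Step 15: commit R8 -> on_hand[A=51 B=18 C=38 D=39 E=34] avail[A=51 B=18 C=38 D=32 E=34] open={R7}
Step 16: commit R7 -> on_hand[A=51 B=18 C=38 D=32 E=34] avail[A=51 B=18 C=38 D=32 E=34] open={}
Step 17: reserve R9 B 9 -> on_hand[A=51 B=18 C=38 D=32 E=34] avail[A=51 B=9 C=38 D=32 E=34] open={R9}
Step 18: reserve R10 C 6 -> on_hand[A=51 B=18 C=38 D=32 E=34] avail[A=51 B=9 C=32 D=32 E=34] open={R10,R9}
Step 19: cancel R10 -> on_hand[A=51 B=18 C=38 D=32 E=34] avail[A=51 B=9 C=38 D=32 E=34] open={R9}
Step 20: reserve R11 B 2 -> on_hand[A=51 B=18 C=38 D=32 E=34] avail[A=51 B=7 C=38 D=32 E=34] open={R11,R9}
Step 21: reserve R12 E 4 -> on_hand[A=51 B=18 C=38 D=32 E=34] avail[A=51 B=7 C=38 D=32 E=30] open={R11,R12,R9}
Step 22: cancel R9 -> on_hand[A=51 B=18 C=38 D=32 E=34] avail[A=51 B=16 C=38 D=32 E=30] open={R11,R12}
Step 23: reserve R13 E 9 -> on_hand[A=51 B=18 C=38 D=32 E=34] avail[A=51 B=16 C=38 D=32 E=21] open={R11,R12,R13}
Step 24: commit R12 -> on_hand[A=51 B=18 C=38 D=32 E=30] avail[A=51 B=16 C=38 D=32 E=21] open={R11,R13}
Open reservations: ['R11', 'R13'] -> 2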